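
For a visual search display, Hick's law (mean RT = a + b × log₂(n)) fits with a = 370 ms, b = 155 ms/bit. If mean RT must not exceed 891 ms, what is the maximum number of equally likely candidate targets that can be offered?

Set 370 + 155·log₂ n ≤ 891 → log₂ n ≤ (891 − 370)/155 = 3.3613.
So n ≤ 2^3.3613 = 10.277; the largest integer n is 10.

10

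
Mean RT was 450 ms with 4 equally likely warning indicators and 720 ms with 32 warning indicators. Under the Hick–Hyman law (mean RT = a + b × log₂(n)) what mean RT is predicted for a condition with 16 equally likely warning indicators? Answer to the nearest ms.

RT is linear in log₂ n, so two points fix the line:
  b = (720 − 450) / (log₂ 32 − log₂ 4) = 270 / (5 − 2) = 90 ms/bit
  a = 450 − 90 × 2 = 270 ms
Then RT(16) = 270 + 90 × log₂ 16 = 270 + 90 × 4 ≈ 630.000 ms.

630 ms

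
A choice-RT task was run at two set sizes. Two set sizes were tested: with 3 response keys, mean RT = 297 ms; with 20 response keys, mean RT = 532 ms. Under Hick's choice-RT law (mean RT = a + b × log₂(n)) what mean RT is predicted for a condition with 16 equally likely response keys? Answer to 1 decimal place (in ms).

504.4 ms

Fit slope and intercept:
  b = (532 − 297) / (log₂ 20 − log₂ 3) = 235 / (4.3219 − 1.5850) = 85.862 ms/bit
  a = 297 − 85.862 × 1.5850 = 160.913 ms
Then RT(16) = 160.913 + 85.862 × log₂ 16 = 160.913 + 85.862 × 4 ≈ 504.359 ms.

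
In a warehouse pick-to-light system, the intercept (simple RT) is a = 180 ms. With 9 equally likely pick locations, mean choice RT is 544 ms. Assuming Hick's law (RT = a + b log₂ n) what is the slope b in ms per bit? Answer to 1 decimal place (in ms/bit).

114.8 ms/bit

b = (544 − 180) / log₂(9) = 364 / 3.1699 = 114.829 ms/bit.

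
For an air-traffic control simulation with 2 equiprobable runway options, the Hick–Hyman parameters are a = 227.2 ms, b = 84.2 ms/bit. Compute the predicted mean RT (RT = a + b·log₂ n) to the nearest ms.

311 ms

log₂(2) = 1 bits, so RT = 227.2 + 84.2 × 1 ≈ 311.400 ms.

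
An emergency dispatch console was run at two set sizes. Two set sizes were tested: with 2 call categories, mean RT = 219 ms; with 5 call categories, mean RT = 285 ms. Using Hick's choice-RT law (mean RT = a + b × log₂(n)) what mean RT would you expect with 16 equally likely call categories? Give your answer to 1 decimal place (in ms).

368.8 ms

With log₂ n on the abscissa the relation is linear; from the two conditions:
  b = (285 − 219) / (log₂ 5 − log₂ 2) = 66 / (2.3219 − 1) = 49.927 ms/bit
  a = 219 − 49.927 × 1 = 169.073 ms
Then RT(16) = 169.073 + 49.927 × log₂ 16 = 169.073 + 49.927 × 4 ≈ 368.781 ms.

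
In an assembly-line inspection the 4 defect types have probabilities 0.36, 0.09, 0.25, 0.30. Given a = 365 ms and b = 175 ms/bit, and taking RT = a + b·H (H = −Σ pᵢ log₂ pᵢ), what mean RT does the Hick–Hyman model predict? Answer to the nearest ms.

H = 0.36·log₂(1/0.36) + 0.09·log₂(1/0.09) + 0.25·log₂(1/0.25) + 0.30·log₂(1/0.30) = 1.8644 bits.
RT = 365 + 175 × 1.8644 = 691.26 ms.

691 ms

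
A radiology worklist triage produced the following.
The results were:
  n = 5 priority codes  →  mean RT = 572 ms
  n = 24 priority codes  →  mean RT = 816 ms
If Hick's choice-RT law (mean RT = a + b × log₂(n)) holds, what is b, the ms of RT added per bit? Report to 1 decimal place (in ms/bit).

b = (RT₂ − RT₁)/(log₂ n₂ − log₂ n₁) = (816 − 572)/(4.5850 − 2.3219) = 107.820 ms/bit.

107.8 ms/bit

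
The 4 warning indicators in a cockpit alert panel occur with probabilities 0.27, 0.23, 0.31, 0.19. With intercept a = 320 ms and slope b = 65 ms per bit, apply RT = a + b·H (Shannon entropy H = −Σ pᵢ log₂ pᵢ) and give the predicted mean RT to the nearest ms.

448 ms

Entropy contributions −pᵢ log₂ pᵢ: 0.5100, 0.4877, 0.5238, 0.4552; sum H = 1.9767 bits.
RT = a + bH = 320 + 65·1.9767 = 448.49 ms.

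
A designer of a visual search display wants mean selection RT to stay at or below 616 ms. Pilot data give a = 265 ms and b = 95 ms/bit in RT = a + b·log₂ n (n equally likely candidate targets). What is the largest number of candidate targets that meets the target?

95·log₂ n ≤ 616 − 265 = 351, giving log₂ n ≤ 3.6947 and n ≤ 12.949. The largest whole number is 12.

12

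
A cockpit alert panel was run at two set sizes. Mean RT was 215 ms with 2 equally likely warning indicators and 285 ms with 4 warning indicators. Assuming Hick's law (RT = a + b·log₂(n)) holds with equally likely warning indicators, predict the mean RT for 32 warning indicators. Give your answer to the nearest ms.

495 ms

With log₂ n on the abscissa the relation is linear; from the two conditions:
  b = (285 − 215) / (log₂ 4 − log₂ 2) = 70 / (2 − 1) = 70 ms/bit
  a = 215 − 70 × 1 = 145 ms
Then RT(32) = 145 + 70 × log₂ 32 = 145 + 70 × 5 ≈ 495.000 ms.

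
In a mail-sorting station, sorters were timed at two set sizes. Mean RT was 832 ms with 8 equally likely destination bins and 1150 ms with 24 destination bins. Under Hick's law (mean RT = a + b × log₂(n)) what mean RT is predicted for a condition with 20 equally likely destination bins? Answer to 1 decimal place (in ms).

Fit slope and intercept:
  b = (1150 − 832) / (log₂ 24 − log₂ 8) = 318 / (4.5850 − 3) = 200.636 ms/bit
  a = 832 − 200.636 × 3 = 230.093 ms
Then RT(20) = 230.093 + 200.636 × log₂ 20 = 230.093 + 200.636 × 4.3219 ≈ 1097.226 ms.

1097.2 ms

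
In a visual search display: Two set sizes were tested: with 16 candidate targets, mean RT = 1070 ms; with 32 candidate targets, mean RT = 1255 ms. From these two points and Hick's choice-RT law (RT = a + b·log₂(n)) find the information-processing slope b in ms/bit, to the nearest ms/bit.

185 ms/bit

Slope: b = (1255 − 1070) / (log₂ 32 − log₂ 16) = 185/1.0000 = 185 ms/bit.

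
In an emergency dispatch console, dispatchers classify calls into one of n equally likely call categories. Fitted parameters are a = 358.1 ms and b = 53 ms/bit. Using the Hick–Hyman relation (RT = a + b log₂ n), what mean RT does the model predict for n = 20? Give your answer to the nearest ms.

log₂(20) = 4.3219 bits, so RT = 358.1 + 53 × 4.3219 ≈ 587.162 ms.

587 ms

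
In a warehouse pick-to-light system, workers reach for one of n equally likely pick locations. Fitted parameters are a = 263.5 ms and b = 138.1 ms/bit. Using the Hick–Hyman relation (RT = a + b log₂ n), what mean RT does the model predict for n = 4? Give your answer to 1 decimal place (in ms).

log₂(4) = 2 bits, so RT = 263.5 + 138.1 × 2 ≈ 539.700 ms.

539.7 ms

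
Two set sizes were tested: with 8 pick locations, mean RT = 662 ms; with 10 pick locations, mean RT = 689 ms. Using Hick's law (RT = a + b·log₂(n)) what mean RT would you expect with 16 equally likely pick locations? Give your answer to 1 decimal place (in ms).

745.9 ms

Solve the two-equation system in a and b:
  b = (689 − 662) / (log₂ 10 − log₂ 8) = 27 / (3.3219 − 3) = 83.870 ms/bit
  a = 662 − 83.870 × 3 = 410.391 ms
Then RT(16) = 410.391 + 83.870 × log₂ 16 = 410.391 + 83.870 × 4 ≈ 745.870 ms.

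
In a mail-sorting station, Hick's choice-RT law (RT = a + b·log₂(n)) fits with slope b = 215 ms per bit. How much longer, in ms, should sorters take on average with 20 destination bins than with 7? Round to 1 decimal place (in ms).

Only the slope matters, since a is common to both: ΔRT = b·log₂(n₂/n₁).
log₂(20) − log₂(7) = 4.3219 − 2.8074 = 1.5146.
ΔRT = 215 × 1.5146 = 325.633 ms.

325.6 ms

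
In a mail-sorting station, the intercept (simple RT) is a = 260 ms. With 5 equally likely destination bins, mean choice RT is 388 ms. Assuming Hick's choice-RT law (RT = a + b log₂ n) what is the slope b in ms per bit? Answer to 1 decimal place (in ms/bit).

b = (388 − 260) / log₂(5) = 128 / 2.3219 = 55.127 ms/bit.

55.1 ms/bit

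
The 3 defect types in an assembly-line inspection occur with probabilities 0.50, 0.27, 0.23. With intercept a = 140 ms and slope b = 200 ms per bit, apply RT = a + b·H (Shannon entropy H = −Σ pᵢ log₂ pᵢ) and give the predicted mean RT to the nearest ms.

H = 0.50·log₂(1/0.50) + 0.27·log₂(1/0.27) + 0.23·log₂(1/0.23) = 1.4977 bits.
RT = 140 + 200 × 1.4977 = 439.54 ms.

440 ms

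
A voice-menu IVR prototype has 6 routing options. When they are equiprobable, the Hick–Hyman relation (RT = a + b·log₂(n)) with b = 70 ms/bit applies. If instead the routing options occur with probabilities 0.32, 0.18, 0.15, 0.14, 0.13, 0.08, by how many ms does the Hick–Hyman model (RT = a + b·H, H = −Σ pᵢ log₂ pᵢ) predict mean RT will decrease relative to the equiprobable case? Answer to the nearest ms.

The RT saving is b·ΔH. Equiprobable H₀ = log₂(6) = 2.5850 bits; with the given probabilities H = 2.4531 bits.
b·(H₀ − H) = 70 × (2.5850 − 2.4531) = 9.23 ms.

9 ms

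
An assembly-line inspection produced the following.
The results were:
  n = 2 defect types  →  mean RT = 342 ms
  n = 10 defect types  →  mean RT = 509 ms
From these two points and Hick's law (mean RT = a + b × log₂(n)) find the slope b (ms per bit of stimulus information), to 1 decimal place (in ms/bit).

b = (RT₂ − RT₁)/(log₂ n₂ − log₂ n₁) = (509 − 342)/(3.3219 − 1) = 71.923 ms/bit.

71.9 ms/bit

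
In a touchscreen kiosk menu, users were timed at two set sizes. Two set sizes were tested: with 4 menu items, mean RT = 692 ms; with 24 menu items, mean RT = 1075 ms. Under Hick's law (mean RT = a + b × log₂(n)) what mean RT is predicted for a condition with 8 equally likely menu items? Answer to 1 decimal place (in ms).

Solve the two-equation system in a and b:
  b = (1075 − 692) / (log₂ 24 − log₂ 4) = 383 / (4.5850 − 2) = 148.165 ms/bit
  a = 692 − 148.165 × 2 = 395.671 ms
Then RT(8) = 395.671 + 148.165 × log₂ 8 = 395.671 + 148.165 × 3 ≈ 840.165 ms.

840.2 ms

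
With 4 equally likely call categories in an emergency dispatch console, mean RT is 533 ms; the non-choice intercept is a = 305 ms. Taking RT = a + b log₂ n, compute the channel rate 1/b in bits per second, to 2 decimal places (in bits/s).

8.77 bits/s

Choice component = 533 − 305 = 228 ms over log₂(4) = 2 bits.
b = 228 / 2 = 114.000 ms/bit, so 1/b = 8.772 bits/s.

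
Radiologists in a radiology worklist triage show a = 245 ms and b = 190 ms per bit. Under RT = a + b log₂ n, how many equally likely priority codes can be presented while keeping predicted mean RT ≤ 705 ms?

5

190·log₂ n ≤ 705 − 245 = 460, giving log₂ n ≤ 2.4211 and n ≤ 5.356. The largest whole number is 5.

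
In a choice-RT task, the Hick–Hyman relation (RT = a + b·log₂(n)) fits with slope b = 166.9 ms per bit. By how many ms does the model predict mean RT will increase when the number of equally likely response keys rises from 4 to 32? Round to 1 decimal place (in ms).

The intercept a cancels: ΔRT = b·(log₂ n₂ − log₂ n₁) = b·log₂(n₂/n₁).
log₂(32) − log₂(4) = log₂(32/4) = log₂(8) = 3.
ΔRT = 166.9 × 3.0000 = 500.700 ms.

500.7 ms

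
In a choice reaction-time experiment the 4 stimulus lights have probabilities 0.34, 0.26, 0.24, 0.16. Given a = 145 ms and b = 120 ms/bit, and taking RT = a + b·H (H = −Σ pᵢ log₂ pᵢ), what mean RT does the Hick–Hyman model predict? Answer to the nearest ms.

H = 0.34·log₂(1/0.34) + 0.26·log₂(1/0.26) + 0.24·log₂(1/0.24) + 0.16·log₂(1/0.16) = 1.9516 bits.
RT = 145 + 120 × 1.9516 = 379.19 ms.

379 ms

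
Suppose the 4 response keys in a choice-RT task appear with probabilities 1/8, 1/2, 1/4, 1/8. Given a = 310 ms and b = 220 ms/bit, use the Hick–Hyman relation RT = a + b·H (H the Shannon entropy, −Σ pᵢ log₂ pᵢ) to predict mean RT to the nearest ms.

H = −Σ pᵢ log₂ pᵢ = 0.125·3 + 0.5·1 + 0.25·2 + 0.125·3 = 1.750 bits.
RT = 310 + 220 × 1.750 = 695.00 ms.

695 ms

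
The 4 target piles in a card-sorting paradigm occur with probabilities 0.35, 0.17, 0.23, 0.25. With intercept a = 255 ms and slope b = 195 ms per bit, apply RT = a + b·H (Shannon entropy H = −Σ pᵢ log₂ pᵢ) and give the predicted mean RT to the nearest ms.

636 ms

Entropy contributions −pᵢ log₂ pᵢ: 0.5301, 0.4346, 0.4877, 0.5000; sum H = 1.9524 bits.
RT = a + bH = 255 + 195·1.9524 = 635.71 ms.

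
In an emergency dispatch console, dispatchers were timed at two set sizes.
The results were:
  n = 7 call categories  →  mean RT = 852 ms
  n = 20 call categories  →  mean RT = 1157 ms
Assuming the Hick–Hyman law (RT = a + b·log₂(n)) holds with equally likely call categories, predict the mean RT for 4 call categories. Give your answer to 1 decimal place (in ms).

689.4 ms

RT is linear in log₂ n, so two points fix the line:
  b = (1157 − 852) / (log₂ 20 − log₂ 7) = 305 / (4.3219 − 2.8074) = 201.377 ms/bit
  a = 852 − 201.377 × 2.8074 = 286.664 ms
Then RT(4) = 286.664 + 201.377 × log₂ 4 = 286.664 + 201.377 × 2 ≈ 689.417 ms.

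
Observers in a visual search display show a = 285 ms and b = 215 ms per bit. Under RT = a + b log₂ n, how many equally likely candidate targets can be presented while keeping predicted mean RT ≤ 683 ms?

3

Information budget: (683 − 285)/215 = 1.8512 bits, so n ≤ 2^1.8512 = 3.608 → at most 3.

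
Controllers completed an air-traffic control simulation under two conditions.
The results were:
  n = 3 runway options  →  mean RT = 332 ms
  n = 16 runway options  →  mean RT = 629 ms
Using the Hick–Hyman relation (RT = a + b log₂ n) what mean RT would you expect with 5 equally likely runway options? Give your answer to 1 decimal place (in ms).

With log₂ n on the abscissa the relation is linear; from the two conditions:
  b = (629 − 332) / (log₂ 16 − log₂ 3) = 297 / (4 − 1.5850) = 122.979 ms/bit
  a = 332 − 122.979 × 1.5850 = 137.082 ms
Then RT(5) = 137.082 + 122.979 × log₂ 5 = 137.082 + 122.979 × 2.3219 ≈ 422.632 ms.

422.6 ms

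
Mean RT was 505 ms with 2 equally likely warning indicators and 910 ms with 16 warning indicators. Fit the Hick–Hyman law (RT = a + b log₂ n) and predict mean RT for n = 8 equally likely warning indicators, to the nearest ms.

775 ms

Solve the two-equation system in a and b:
  b = (910 − 505) / (log₂ 16 − log₂ 2) = 405 / (4 − 1) = 135 ms/bit
  a = 505 − 135 × 1 = 370 ms
Then RT(8) = 370 + 135 × log₂ 8 = 370 + 135 × 3 ≈ 775.000 ms.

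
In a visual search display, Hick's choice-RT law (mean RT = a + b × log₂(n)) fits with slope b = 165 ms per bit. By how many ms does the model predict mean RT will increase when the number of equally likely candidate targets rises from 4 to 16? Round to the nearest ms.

Only the slope matters, since a is common to both: ΔRT = b·log₂(n₂/n₁).
log₂(16) − log₂(4) = log₂(16/4) = log₂(4) = 2.
ΔRT = 165 × 2.0000 = 330.000 ms.

330 ms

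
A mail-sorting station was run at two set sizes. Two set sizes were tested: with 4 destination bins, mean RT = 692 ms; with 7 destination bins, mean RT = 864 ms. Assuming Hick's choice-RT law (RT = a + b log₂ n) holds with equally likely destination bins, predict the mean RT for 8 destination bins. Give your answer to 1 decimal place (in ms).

905.0 ms

RT is linear in log₂ n, so two points fix the line:
  b = (864 − 692) / (log₂ 7 − log₂ 4) = 172 / (2.8074 − 2) = 213.041 ms/bit
  a = 692 − 213.041 × 2 = 265.917 ms
Then RT(8) = 265.917 + 213.041 × log₂ 8 = 265.917 + 213.041 × 3 ≈ 905.041 ms.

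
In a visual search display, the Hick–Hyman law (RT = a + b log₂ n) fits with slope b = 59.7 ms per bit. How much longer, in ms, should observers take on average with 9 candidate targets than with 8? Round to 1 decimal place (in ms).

10.1 ms

Only the slope matters, since a is common to both: ΔRT = b·log₂(n₂/n₁).
log₂(9) − log₂(8) = 3.1699 − 3 = 0.1699.
ΔRT = 59.7 × 0.1699 = 10.145 ms.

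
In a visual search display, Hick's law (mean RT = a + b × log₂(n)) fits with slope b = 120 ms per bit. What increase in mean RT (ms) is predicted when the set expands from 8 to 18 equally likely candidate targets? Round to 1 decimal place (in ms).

140.4 ms

Only the slope matters, since a is common to both: ΔRT = b·log₂(n₂/n₁).
log₂(18) − log₂(8) = 4.1699 − 3 = 1.1699.
ΔRT = 120 × 1.1699 = 140.391 ms.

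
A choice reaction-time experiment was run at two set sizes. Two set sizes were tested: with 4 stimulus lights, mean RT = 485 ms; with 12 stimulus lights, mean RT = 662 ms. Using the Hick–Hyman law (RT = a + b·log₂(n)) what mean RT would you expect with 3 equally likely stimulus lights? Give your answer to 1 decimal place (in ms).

438.7 ms

RT is linear in log₂ n, so two points fix the line:
  b = (662 − 485) / (log₂ 12 − log₂ 4) = 177 / (3.5850 − 2) = 111.675 ms/bit
  a = 485 − 111.675 × 2 = 261.651 ms
Then RT(3) = 261.651 + 111.675 × log₂ 3 = 261.651 + 111.675 × 1.5850 ≈ 438.651 ms.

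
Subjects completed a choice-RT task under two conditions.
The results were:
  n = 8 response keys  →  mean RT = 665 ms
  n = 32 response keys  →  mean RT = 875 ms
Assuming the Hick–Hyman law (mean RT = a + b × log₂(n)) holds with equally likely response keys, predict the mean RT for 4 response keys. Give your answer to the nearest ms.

560 ms

With log₂ n on the abscissa the relation is linear; from the two conditions:
  b = (875 − 665) / (log₂ 32 − log₂ 8) = 210 / (5 − 3) = 105 ms/bit
  a = 665 − 105 × 3 = 350 ms
Then RT(4) = 350 + 105 × log₂ 4 = 350 + 105 × 2 ≈ 560.000 ms.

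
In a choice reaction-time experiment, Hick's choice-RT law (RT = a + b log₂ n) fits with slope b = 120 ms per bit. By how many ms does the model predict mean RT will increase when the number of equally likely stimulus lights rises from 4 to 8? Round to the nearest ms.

ΔRT = (a + b log₂ n₂) − (a + b log₂ n₁) = b·(log₂ n₂ − log₂ n₁).
log₂(8) − log₂(4) = log₂(8/4) = log₂(2) = 1.
ΔRT = 120 × 1.0000 = 120.000 ms.

120 ms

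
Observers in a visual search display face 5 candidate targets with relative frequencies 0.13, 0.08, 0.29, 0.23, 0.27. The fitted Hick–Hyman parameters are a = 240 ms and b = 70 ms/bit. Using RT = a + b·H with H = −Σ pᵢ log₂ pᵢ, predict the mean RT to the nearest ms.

Entropy contributions −pᵢ log₂ pᵢ: 0.3826, 0.2915, 0.5179, 0.4877, 0.5100; sum H = 2.1897 bits.
RT = a + bH = 240 + 70·2.1897 = 393.28 ms.

393 ms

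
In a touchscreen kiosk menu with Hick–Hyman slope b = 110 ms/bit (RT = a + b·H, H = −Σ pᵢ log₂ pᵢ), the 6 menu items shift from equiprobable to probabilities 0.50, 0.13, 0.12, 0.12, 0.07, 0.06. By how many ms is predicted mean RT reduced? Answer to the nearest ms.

50 ms

The RT saving is b·ΔH. Equiprobable H₀ = log₂(6) = 2.5850 bits; with the given probabilities H = 2.1289 bits.
b·(H₀ − H) = 110 × (2.5850 − 2.1289) = 50.17 ms.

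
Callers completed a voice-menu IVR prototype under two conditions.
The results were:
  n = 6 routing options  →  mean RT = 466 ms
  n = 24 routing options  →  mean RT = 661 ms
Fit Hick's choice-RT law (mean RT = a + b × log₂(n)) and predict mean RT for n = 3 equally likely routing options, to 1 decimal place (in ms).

368.5 ms

Solve the two-equation system in a and b:
  b = (661 − 466) / (log₂ 24 − log₂ 6) = 195 / (4.5850 − 2.5850) = 97.500 ms/bit
  a = 466 − 97.500 × 2.5850 = 213.966 ms
Then RT(3) = 213.966 + 97.500 × log₂ 3 = 213.966 + 97.500 × 1.5850 ≈ 368.500 ms.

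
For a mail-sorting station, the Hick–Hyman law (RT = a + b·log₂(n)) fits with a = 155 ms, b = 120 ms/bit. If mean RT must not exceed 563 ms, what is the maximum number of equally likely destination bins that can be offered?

10

Information budget: (563 − 155)/120 = 3.4000 bits, so n ≤ 2^3.4000 = 10.556 → at most 10.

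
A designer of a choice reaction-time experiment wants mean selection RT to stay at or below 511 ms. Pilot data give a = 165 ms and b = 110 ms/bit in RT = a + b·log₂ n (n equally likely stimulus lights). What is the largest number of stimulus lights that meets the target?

8

110·log₂ n ≤ 511 − 165 = 346, giving log₂ n ≤ 3.1455 and n ≤ 8.849. The largest whole number is 8.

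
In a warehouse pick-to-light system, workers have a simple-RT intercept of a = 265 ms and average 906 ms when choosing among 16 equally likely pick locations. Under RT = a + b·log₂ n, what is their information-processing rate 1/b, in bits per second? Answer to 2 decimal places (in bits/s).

6.24 bits/s

Choice component = 906 − 265 = 641 ms over log₂(16) = 4 bits.
b = 641 / 4 = 160.250 ms/bit, so 1/b = 6.240 bits/s.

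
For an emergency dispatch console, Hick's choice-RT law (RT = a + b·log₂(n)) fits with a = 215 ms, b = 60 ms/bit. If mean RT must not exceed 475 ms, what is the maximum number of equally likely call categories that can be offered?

20

Set 215 + 60·log₂ n ≤ 475 → log₂ n ≤ (475 − 215)/60 = 4.3333.
So n ≤ 2^4.3333 = 20.159; the largest integer n is 20.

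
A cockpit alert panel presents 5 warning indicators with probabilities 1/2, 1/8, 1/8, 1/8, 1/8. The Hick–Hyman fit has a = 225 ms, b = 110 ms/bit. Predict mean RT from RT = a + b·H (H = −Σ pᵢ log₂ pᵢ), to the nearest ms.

445 ms

Each term −pᵢ log₂ pᵢ: 0.5·1 + 0.125·3 + 0.125·3 + 0.125·3 + 0.125·3; summed, H = 2.000 bits.
Mean RT = a + bH = 225 + 110·2.000 = 445.00 ms.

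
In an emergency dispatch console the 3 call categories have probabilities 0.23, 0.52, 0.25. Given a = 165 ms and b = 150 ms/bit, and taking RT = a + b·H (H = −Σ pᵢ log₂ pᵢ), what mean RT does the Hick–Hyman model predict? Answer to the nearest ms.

387 ms

Entropy contributions −pᵢ log₂ pᵢ: 0.4877, 0.4906, 0.5000; sum H = 1.4782 bits.
RT = a + bH = 165 + 150·1.4782 = 386.74 ms.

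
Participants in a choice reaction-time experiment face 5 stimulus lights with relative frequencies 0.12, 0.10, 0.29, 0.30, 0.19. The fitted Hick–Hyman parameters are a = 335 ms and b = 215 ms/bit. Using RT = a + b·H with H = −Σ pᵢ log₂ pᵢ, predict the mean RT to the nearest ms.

H = 0.12·log₂(1/0.12) + 0.10·log₂(1/0.10) + 0.29·log₂(1/0.29) + 0.30·log₂(1/0.30) + 0.19·log₂(1/0.19) = 2.1935 bits.
RT = 335 + 215 × 2.1935 = 806.60 ms.

807 ms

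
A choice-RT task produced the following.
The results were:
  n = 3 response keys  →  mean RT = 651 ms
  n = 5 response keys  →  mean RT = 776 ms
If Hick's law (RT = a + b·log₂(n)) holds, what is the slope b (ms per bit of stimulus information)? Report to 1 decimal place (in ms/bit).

b = (RT₂ − RT₁)/(log₂ n₂ − log₂ n₁) = (776 − 651)/(2.3219 − 1.5850) = 169.614 ms/bit.

169.6 ms/bit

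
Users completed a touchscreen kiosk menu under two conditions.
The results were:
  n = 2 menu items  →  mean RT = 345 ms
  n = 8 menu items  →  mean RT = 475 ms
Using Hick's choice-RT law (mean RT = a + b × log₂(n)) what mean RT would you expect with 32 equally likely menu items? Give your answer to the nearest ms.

Solve the two-equation system in a and b:
  b = (475 − 345) / (log₂ 8 − log₂ 2) = 130 / (3 − 1) = 65 ms/bit
  a = 345 − 65 × 1 = 280 ms
Then RT(32) = 280 + 65 × log₂ 32 = 280 + 65 × 5 ≈ 605.000 ms.

605 ms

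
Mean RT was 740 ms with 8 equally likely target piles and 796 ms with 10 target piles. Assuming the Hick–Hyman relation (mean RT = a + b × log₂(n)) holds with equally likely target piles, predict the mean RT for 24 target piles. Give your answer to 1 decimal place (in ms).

1015.7 ms

With log₂ n on the abscissa the relation is linear; from the two conditions:
  b = (796 − 740) / (log₂ 10 − log₂ 8) = 56 / (3.3219 − 3) = 173.952 ms/bit
  a = 740 − 173.952 × 3 = 218.144 ms
Then RT(24) = 218.144 + 173.952 × log₂ 24 = 218.144 + 173.952 × 4.5850 ≈ 1015.707 ms.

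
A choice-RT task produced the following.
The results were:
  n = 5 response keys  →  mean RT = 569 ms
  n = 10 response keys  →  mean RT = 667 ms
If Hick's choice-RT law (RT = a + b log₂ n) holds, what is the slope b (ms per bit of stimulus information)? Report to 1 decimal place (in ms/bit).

98.0 ms/bit

b = (RT₂ − RT₁)/(log₂ n₂ − log₂ n₁) = (667 − 569)/(3.3219 − 2.3219) = 98.000 ms/bit.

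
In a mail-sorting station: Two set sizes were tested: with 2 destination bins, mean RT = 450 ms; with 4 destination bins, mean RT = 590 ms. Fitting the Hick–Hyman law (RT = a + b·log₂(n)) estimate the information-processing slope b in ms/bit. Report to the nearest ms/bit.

The slope on a log₂ axis is (590 − 450) / (2 − 1) = 140 ms/bit.

140 ms/bit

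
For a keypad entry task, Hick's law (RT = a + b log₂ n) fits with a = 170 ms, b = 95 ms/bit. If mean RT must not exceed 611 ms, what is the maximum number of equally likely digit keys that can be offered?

Set 170 + 95·log₂ n ≤ 611 → log₂ n ≤ (611 − 170)/95 = 4.6421.
So n ≤ 2^4.6421 = 24.970; the largest integer n is 24.

24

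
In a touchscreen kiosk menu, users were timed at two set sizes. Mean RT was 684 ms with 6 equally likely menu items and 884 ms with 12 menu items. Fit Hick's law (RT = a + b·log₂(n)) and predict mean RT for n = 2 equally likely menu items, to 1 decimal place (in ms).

RT is linear in log₂ n, so two points fix the line:
  b = (884 − 684) / (log₂ 12 − log₂ 6) = 200 / (3.5850 − 2.5850) = 200.000 ms/bit
  a = 684 − 200.000 × 2.5850 = 167.007 ms
Then RT(2) = 167.007 + 200.000 × log₂ 2 = 167.007 + 200.000 × 1 ≈ 367.007 ms.

367.0 ms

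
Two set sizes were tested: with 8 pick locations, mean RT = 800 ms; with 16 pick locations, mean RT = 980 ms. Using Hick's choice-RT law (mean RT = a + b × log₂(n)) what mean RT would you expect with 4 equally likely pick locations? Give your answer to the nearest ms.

With log₂ n on the abscissa the relation is linear; from the two conditions:
  b = (980 − 800) / (log₂ 16 − log₂ 8) = 180 / (4 − 3) = 180 ms/bit
  a = 800 − 180 × 3 = 260 ms
Then RT(4) = 260 + 180 × log₂ 4 = 260 + 180 × 2 ≈ 620.000 ms.

620 ms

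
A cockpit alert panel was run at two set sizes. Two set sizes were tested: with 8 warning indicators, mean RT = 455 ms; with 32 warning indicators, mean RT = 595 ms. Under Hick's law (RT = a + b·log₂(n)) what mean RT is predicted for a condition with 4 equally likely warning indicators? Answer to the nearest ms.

Fit slope and intercept:
  b = (595 − 455) / (log₂ 32 − log₂ 8) = 140 / (5 − 3) = 70 ms/bit
  a = 455 − 70 × 3 = 245 ms
Then RT(4) = 245 + 70 × log₂ 4 = 245 + 70 × 2 ≈ 385.000 ms.

385 ms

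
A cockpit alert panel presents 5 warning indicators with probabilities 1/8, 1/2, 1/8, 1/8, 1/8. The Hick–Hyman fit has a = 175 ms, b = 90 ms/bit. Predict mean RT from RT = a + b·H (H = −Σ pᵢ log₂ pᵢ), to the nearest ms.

355 ms

Each term −pᵢ log₂ pᵢ: 0.125·3 + 0.5·1 + 0.125·3 + 0.125·3 + 0.125·3; summed, H = 2.000 bits.
Mean RT = a + bH = 175 + 90·2.000 = 355.00 ms.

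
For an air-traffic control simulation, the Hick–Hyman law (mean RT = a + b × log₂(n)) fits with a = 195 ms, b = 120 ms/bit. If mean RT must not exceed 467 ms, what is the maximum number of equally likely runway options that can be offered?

4

Information budget: (467 − 195)/120 = 2.2667 bits, so n ≤ 2^2.2667 = 4.812 → at most 4.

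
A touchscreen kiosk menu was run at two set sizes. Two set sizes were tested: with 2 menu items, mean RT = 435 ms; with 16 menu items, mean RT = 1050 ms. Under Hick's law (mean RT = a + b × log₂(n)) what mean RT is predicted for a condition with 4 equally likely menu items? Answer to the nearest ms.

640 ms

Solve the two-equation system in a and b:
  b = (1050 − 435) / (log₂ 16 − log₂ 2) = 615 / (4 − 1) = 205 ms/bit
  a = 435 − 205 × 1 = 230 ms
Then RT(4) = 230 + 205 × log₂ 4 = 230 + 205 × 2 ≈ 640.000 ms.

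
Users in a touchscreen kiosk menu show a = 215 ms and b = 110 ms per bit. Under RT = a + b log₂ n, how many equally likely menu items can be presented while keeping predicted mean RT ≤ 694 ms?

Information budget: (694 − 215)/110 = 4.3545 bits, so n ≤ 2^4.3545 = 20.457 → at most 20.

20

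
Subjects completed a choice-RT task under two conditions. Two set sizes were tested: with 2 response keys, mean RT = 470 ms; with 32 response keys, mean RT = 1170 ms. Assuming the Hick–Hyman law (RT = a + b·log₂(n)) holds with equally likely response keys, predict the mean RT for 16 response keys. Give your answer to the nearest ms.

995 ms

RT is linear in log₂ n, so two points fix the line:
  b = (1170 − 470) / (log₂ 32 − log₂ 2) = 700 / (5 − 1) = 175 ms/bit
  a = 470 − 175 × 1 = 295 ms
Then RT(16) = 295 + 175 × log₂ 16 = 295 + 175 × 4 ≈ 995.000 ms.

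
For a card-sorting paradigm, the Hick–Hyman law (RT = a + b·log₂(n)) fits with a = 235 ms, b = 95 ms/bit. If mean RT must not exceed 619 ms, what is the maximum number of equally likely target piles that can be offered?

95·log₂ n ≤ 619 − 235 = 384, giving log₂ n ≤ 4.0421 and n ≤ 16.474. The largest whole number is 16.

16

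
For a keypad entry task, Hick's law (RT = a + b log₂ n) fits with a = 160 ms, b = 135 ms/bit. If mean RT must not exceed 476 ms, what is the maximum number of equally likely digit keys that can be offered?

135·log₂ n ≤ 476 − 160 = 316, giving log₂ n ≤ 2.3407 and n ≤ 5.066. The largest whole number is 5.

5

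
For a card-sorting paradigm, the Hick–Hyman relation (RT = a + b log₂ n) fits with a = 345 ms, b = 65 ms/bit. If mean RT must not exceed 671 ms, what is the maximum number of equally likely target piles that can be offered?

Information budget: (671 − 345)/65 = 5.0154 bits, so n ≤ 2^5.0154 = 32.343 → at most 32.

32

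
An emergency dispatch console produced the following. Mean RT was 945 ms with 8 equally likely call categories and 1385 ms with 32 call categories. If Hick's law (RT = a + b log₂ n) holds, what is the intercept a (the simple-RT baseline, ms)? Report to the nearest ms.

Slope: b = (1385 − 945) / (log₂ 32 − log₂ 8) = 440/2.0000 = 220 ms/bit.
a = RT₁ − b·log₂ n₁ = 945 − 220 × 3 = 285.000 ms.

285 ms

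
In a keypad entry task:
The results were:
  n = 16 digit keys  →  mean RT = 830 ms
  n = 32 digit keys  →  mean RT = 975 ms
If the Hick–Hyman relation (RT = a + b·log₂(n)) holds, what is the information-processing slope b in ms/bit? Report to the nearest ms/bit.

b = (RT₂ − RT₁)/(log₂ n₂ − log₂ n₁) = (975 − 830)/(5 − 4) = 145 ms/bit.

145 ms/bit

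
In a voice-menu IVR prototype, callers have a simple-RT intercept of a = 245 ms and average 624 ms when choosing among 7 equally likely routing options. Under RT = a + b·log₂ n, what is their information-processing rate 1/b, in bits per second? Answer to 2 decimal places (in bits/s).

b = (624 − 245)/log₂ 7 = 379/2.8074 = 135.003 ms per bit = 0.13500 s/bit; the reciprocal is 7.407 bits/s.

7.41 bits/s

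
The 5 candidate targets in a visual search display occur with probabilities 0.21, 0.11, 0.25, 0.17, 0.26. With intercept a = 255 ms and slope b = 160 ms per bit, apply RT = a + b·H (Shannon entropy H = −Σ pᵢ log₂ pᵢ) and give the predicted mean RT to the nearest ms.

Entropy contributions −pᵢ log₂ pᵢ: 0.4728, 0.3503, 0.5000, 0.4346, 0.5053; sum H = 2.2630 bits.
RT = a + bH = 255 + 160·2.2630 = 617.08 ms.

617 ms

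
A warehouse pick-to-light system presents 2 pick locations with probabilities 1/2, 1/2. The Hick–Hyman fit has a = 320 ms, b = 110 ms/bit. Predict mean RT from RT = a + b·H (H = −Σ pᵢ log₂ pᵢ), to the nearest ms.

H = −Σ pᵢ log₂ pᵢ = 0.5·1 + 0.5·1 = 1.000 bits.
RT = 320 + 110 × 1.000 = 430.00 ms.

430 ms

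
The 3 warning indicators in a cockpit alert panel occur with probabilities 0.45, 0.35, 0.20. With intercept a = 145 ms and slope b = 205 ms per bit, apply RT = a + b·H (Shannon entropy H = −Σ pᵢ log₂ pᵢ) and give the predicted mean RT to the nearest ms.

455 ms

H = 0.45·log₂(1/0.45) + 0.35·log₂(1/0.35) + 0.20·log₂(1/0.20) = 1.5129 bits.
RT = 145 + 205 × 1.5129 = 455.14 ms.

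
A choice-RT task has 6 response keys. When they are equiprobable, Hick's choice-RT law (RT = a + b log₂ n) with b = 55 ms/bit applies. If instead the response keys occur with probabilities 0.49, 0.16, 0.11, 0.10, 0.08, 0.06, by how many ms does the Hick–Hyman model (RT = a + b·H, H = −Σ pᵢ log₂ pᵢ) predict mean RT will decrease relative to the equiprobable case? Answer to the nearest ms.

24 ms

Equiprobable entropy H₀ = log₂ 6 = 2.5850 bits.
Skewed entropy H = −Σ pᵢ log₂ pᵢ = 2.1448 bits.
ΔRT = b·(H₀ − H) = 55 × 0.4401 = 24.21 ms.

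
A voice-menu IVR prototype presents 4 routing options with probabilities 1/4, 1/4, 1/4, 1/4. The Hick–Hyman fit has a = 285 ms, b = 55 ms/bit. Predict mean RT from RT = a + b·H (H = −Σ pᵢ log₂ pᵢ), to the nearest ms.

H = −Σ pᵢ log₂ pᵢ = 0.25·2 + 0.25·2 + 0.25·2 + 0.25·2 = 2.000 bits.
RT = 285 + 55 × 2.000 = 395.00 ms.

395 ms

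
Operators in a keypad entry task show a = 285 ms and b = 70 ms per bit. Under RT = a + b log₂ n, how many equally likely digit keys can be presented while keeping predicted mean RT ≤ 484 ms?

70·log₂ n ≤ 484 − 285 = 199, giving log₂ n ≤ 2.8429 and n ≤ 7.174. The largest whole number is 7.

7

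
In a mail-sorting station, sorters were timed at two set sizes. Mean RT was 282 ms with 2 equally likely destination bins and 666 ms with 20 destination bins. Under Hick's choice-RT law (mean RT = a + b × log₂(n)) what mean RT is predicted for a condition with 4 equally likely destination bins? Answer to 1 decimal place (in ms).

Fit slope and intercept:
  b = (666 − 282) / (log₂ 20 − log₂ 2) = 384 / (4.3219 − 1) = 115.596 ms/bit
  a = 282 − 115.596 × 1 = 166.404 ms
Then RT(4) = 166.404 + 115.596 × log₂ 4 = 166.404 + 115.596 × 2 ≈ 397.596 ms.

397.6 ms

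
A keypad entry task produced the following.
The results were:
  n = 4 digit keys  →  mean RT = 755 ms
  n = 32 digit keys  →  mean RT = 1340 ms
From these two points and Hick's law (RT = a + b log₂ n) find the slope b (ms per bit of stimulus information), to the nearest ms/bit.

Slope: b = (1340 − 755) / (log₂ 32 − log₂ 4) = 585/3.0000 = 195 ms/bit.

195 ms/bit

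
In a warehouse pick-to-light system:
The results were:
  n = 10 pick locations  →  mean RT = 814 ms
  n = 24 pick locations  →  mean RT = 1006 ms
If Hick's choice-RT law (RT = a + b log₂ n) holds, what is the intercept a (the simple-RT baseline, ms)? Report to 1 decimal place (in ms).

309.0 ms

The slope on a log₂ axis is (1006 − 814) / (4.5850 − 3.3219) = 152.015 ms/bit.
Intercept: a = 814 − 152.015·log₂(10) = 309.018 ms.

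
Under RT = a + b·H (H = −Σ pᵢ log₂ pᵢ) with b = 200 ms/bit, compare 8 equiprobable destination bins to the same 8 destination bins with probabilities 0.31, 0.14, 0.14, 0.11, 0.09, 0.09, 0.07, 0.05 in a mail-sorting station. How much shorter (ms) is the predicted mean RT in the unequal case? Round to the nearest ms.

44 ms

Equiprobable entropy H₀ = log₂ 8 = 3.0000 bits.
Skewed entropy H = −Σ pᵢ log₂ pᵢ = 2.7783 bits.
ΔRT = b·(H₀ − H) = 200 × 0.2217 = 44.35 ms.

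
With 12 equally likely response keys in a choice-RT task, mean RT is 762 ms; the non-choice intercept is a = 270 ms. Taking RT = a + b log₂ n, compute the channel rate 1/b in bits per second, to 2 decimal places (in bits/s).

b = (762 − 270)/log₂ 12 = 492/3.5850 = 137.240 ms per bit = 0.13724 s/bit; the reciprocal is 7.287 bits/s.

7.29 bits/s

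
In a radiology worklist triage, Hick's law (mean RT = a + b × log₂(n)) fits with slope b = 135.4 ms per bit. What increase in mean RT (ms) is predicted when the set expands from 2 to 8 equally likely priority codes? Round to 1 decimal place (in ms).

270.8 ms

Only the slope matters, since a is common to both: ΔRT = b·log₂(n₂/n₁).
log₂(8) − log₂(2) = log₂(8/2) = log₂(4) = 2.
ΔRT = 135.4 × 2.0000 = 270.800 ms.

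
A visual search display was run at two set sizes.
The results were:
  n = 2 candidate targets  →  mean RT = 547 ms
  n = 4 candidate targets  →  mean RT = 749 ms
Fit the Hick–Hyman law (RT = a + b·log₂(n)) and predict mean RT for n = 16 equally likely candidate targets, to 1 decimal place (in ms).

Fit slope and intercept:
  b = (749 − 547) / (log₂ 4 − log₂ 2) = 202 / (2 − 1) = 202.000 ms/bit
  a = 547 − 202.000 × 1 = 345.000 ms
Then RT(16) = 345.000 + 202.000 × log₂ 16 = 345.000 + 202.000 × 4 ≈ 1153.000 ms.

1153.0 ms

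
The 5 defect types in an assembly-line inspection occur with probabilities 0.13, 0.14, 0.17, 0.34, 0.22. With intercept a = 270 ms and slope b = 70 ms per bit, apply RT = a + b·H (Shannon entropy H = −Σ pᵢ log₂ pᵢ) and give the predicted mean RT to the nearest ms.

Entropy contributions −pᵢ log₂ pᵢ: 0.3826, 0.3971, 0.4346, 0.5292, 0.4806; sum H = 2.2241 bits.
RT = a + bH = 270 + 70·2.2241 = 425.69 ms.

426 ms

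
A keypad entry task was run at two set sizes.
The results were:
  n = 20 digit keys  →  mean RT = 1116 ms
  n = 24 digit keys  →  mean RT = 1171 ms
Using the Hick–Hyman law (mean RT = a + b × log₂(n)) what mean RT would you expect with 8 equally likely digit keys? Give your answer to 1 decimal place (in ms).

RT is linear in log₂ n, so two points fix the line:
  b = (1171 − 1116) / (log₂ 24 − log₂ 20) = 55 / (4.5850 − 4.3219) = 209.098 ms/bit
  a = 1116 − 209.098 × 4.3219 = 212.293 ms
Then RT(8) = 212.293 + 209.098 × log₂ 8 = 212.293 + 209.098 × 3 ≈ 839.587 ms.

839.6 ms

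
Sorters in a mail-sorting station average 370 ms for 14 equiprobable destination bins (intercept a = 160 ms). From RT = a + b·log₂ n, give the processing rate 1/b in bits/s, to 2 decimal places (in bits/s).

18.13 bits/s

b = (370 − 160)/log₂ 14 = 210/3.8074 = 55.156 ms per bit = 0.05516 s/bit; the reciprocal is 18.130 bits/s.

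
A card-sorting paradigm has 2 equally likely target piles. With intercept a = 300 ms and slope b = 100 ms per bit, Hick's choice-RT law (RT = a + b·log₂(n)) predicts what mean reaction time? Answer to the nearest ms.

log₂(2) = 1 bits, so RT = 300 + 100 × 1 ≈ 400.000 ms.

400 ms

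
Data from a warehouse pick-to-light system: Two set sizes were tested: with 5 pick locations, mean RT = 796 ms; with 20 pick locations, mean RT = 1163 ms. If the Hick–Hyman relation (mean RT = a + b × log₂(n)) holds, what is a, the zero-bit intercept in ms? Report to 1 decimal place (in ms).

Slope: b = (1163 − 796) / (log₂ 20 − log₂ 5) = 367/2.0000 = 183.500 ms/bit.
a = RT₁ − b·log₂ n₁ = 796 − 183.500 × 2.3219 = 369.926 ms.

369.9 ms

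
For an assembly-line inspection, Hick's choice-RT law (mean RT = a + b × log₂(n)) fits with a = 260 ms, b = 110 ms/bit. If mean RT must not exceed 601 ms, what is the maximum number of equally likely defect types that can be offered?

8

110·log₂ n ≤ 601 − 260 = 341, giving log₂ n ≤ 3.1000 and n ≤ 8.574. The largest whole number is 8.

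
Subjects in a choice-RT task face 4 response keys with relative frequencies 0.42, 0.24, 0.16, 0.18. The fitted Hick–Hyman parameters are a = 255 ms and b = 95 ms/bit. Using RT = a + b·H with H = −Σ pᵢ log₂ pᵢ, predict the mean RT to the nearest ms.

H = 0.42·log₂(1/0.42) + 0.24·log₂(1/0.24) + 0.16·log₂(1/0.16) + 0.18·log₂(1/0.18) = 1.8881 bits.
RT = 255 + 95 × 1.8881 = 434.37 ms.

434 ms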